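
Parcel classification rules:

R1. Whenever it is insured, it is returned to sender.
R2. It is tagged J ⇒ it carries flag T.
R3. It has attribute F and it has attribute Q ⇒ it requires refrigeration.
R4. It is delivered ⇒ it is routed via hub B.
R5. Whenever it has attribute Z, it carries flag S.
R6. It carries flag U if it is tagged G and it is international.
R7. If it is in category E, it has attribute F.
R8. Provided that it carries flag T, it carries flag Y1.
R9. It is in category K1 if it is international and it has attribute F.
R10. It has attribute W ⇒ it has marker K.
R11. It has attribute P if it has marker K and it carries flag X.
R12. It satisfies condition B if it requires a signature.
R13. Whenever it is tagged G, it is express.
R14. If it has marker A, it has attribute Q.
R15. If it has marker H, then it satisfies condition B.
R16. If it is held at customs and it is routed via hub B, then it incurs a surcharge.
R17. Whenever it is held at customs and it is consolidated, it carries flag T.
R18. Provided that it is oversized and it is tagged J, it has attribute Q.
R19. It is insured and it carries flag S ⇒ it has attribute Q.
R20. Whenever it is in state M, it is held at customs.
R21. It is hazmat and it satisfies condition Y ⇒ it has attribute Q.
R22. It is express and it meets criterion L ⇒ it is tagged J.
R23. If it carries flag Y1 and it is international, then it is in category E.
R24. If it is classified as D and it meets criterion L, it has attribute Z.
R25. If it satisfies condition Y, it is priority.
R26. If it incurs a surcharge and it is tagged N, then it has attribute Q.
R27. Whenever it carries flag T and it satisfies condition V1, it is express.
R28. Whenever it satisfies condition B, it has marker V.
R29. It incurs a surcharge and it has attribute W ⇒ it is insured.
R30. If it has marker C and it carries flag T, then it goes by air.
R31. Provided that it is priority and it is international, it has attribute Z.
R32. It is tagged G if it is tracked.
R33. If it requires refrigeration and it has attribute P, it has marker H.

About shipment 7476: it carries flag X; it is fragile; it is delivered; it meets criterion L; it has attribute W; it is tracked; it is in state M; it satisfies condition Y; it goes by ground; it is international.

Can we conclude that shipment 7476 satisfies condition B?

By R4 (it is delivered): it is routed via hub B.
By R10 (it has attribute W): it has marker K.
By R11 (it has marker K, it carries flag X): it has attribute P.
By R20 (it is in state M): it is held at customs.
By R25 (it satisfies condition Y): it is priority.
By R31 (it is priority, it is international): it has attribute Z.
By R32 (it is tracked): it is tagged G.
By R5 (it has attribute Z): it carries flag S.
By R13 (it is tagged G): it is express.
By R16 (it is held at customs, it is routed via hub B): it incurs a surcharge.
By R22 (it is express, it meets criterion L): it is tagged J.
By R29 (it incurs a surcharge, it has attribute W): it is insured.
By R2 (it is tagged J): it carries flag T.
By R8 (it carries flag T): it carries flag Y1.
By R19 (it is insured, it carries flag S): it has attribute Q.
By R23 (it carries flag Y1, it is international): it is in category E.
By R7 (it is in category E): it has attribute F.
By R3 (it has attribute F, it has attribute Q): it requires refrigeration.
By R33 (it requires refrigeration, it has attribute P): it has marker H.
By R15 (it has marker H): it satisfies condition B.

Yes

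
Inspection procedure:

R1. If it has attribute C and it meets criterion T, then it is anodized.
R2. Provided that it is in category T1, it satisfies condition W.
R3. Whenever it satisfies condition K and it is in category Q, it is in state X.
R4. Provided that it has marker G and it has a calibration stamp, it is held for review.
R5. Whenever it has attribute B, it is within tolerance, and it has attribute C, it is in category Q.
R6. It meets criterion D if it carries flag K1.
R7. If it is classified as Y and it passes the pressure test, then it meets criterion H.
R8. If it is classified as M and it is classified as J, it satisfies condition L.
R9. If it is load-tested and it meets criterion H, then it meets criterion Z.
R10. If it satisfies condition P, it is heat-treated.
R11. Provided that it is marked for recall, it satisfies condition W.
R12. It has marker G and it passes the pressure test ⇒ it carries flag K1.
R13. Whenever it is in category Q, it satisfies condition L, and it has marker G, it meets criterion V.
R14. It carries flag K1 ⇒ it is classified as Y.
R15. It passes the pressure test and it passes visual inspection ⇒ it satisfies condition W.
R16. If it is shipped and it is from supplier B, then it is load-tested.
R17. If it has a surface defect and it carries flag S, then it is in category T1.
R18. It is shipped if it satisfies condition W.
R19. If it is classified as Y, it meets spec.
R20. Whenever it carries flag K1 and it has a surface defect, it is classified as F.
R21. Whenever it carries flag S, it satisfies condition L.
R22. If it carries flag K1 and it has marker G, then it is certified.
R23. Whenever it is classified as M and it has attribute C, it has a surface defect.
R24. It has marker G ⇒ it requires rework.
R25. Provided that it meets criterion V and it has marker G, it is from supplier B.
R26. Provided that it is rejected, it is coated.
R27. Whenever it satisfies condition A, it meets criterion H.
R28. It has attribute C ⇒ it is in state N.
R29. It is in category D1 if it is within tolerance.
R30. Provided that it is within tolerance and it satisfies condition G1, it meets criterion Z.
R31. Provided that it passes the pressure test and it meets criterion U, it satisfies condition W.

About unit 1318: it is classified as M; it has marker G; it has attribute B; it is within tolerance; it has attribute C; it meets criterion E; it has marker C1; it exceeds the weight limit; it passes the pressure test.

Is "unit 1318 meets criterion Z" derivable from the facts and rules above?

No

Forward chaining from the given facts derives: is in category Q, carries flag K1, is classified as Y, meets spec, is certified, has a surface defect, requires rework, is in state N, is in category D1, meets criterion D, meets criterion H, is classified as F.
Rules concluding "it meets criterion Z": R9 needs "it is load-tested"; R30 needs "it satisfies condition G1" — none of these are established.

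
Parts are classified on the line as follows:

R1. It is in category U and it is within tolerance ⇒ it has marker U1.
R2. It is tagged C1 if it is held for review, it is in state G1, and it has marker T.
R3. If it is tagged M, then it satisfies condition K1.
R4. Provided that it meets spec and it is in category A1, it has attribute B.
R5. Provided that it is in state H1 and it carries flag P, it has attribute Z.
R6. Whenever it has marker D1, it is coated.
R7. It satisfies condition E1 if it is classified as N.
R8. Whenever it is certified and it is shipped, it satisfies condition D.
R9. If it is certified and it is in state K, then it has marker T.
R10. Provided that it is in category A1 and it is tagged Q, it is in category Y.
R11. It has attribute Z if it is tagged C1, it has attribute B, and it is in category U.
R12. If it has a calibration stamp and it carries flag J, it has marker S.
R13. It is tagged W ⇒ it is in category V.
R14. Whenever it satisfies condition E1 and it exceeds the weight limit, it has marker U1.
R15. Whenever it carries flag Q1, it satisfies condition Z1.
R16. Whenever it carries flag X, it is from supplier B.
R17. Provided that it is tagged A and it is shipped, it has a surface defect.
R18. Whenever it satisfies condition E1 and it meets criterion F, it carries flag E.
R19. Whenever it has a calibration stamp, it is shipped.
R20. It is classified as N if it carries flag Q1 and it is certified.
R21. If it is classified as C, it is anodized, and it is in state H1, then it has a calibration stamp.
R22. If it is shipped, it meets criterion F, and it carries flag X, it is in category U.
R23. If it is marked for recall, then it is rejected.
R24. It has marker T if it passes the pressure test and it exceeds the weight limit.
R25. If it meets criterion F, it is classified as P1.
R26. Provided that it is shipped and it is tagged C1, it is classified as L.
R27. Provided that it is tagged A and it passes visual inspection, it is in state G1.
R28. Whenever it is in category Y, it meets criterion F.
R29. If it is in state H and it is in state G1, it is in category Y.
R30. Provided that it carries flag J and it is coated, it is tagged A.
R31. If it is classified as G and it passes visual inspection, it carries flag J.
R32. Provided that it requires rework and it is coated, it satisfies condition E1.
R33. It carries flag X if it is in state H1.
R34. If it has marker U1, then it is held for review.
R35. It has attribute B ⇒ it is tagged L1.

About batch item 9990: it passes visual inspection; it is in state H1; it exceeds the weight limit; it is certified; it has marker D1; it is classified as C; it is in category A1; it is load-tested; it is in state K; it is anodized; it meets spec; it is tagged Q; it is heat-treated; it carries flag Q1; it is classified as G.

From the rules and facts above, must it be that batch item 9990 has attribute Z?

Yes

By R4 (it meets spec, it is in category A1): it has attribute B.
By R6 (it has marker D1): it is coated.
By R9 (it is certified, it is in state K): it has marker T.
By R10 (it is in category A1, it is tagged Q): it is in category Y.
By R20 (it carries flag Q1, it is certified): it is classified as N.
By R21 (it is classified as C, it is anodized, it is in state H1): it has a calibration stamp.
By R28 (it is in category Y): it meets criterion F.
By R31 (it is classified as G, it passes visual inspection): it carries flag J.
By R33 (it is in state H1): it carries flag X.
By R7 (it is classified as N): it satisfies condition E1.
By R14 (it satisfies condition E1, it exceeds the weight limit): it has marker U1.
By R19 (it has a calibration stamp): it is shipped.
By R22 (it is shipped, it meets criterion F, it carries flag X): it is in category U.
By R30 (it carries flag J, it is coated): it is tagged A.
By R34 (it has marker U1): it is held for review.
By R27 (it is tagged A, it passes visual inspection): it is in state G1.
By R2 (it is held for review, it is in state G1, it has marker T): it is tagged C1.
By R11 (it is tagged C1, it has attribute B, it is in category U): it has attribute Z.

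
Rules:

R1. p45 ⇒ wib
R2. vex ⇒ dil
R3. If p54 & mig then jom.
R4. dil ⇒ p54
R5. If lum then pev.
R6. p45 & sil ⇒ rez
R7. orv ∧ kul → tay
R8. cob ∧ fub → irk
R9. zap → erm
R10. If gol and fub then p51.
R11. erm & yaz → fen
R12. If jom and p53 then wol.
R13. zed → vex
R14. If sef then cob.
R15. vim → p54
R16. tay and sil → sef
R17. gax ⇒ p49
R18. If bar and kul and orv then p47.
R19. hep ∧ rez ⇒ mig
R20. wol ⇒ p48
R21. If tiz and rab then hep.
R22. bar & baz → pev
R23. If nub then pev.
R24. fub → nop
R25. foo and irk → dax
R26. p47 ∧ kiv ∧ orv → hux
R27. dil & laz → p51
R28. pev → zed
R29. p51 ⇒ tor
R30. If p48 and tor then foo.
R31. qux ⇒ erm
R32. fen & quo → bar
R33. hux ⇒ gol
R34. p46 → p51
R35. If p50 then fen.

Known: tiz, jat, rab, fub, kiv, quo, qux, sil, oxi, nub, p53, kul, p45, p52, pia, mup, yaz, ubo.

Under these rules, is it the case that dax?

Forward chaining from the given facts derives: wib, rez, hep, pev, nop, zed, erm, fen, vex, mig, bar, dil, p54, jom, wol, p48.
The only rule concluding dax is R25, which needs foo; that is never established.

No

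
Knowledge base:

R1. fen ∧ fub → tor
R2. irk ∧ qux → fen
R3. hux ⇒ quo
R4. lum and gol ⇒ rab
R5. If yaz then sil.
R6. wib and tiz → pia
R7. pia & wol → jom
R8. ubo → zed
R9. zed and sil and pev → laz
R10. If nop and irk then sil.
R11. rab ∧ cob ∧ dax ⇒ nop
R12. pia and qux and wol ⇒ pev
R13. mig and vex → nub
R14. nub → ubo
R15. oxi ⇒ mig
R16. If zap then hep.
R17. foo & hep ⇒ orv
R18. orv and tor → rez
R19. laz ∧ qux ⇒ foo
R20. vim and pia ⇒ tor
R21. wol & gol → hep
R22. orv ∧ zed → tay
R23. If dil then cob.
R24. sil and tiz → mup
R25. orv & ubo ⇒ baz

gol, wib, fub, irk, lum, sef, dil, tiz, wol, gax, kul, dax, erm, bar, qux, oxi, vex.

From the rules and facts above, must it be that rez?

Yes

fen  (by R2: irk, qux)
rab  (by R4: lum, gol)
pia  (by R6: wib, tiz)
pev  (by R12: pia, qux, wol)
mig  (by R15: oxi)
hep  (by R21: wol, gol)
cob  (by R23: dil)
tor  (by R1: fen, fub)
nop  (by R11: rab, cob, dax)
nub  (by R13: mig, vex)
ubo  (by R14: nub)
zed  (by R8: ubo)
sil  (by R10: nop, irk)
laz  (by R9: zed, sil, pev)
foo  (by R19: laz, qux)
orv  (by R17: foo, hep)
rez  (by R18: orv, tor)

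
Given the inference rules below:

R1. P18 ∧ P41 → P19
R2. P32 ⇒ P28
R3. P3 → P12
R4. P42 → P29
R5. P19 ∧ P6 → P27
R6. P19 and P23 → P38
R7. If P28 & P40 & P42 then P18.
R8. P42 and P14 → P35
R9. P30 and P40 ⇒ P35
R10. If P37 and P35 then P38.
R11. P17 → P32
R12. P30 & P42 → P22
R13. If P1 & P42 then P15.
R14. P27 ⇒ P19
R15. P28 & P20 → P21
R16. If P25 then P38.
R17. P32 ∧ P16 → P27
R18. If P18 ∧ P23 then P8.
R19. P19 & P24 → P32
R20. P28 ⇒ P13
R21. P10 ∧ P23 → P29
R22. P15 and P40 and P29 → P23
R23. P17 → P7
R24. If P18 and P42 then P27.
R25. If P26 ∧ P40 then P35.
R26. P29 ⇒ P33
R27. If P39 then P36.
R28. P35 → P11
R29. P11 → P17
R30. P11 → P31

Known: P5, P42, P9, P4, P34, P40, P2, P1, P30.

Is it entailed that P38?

Yes

P29  (by R4: P42)
P35  (by R9: P30, P40)
P15  (by R13: P1, P42)
P23  (by R22: P15, P40, P29)
P11  (by R28: P35)
P17  (by R29: P11)
P32  (by R11: P17)
P28  (by R2: P32)
P18  (by R7: P28, P40, P42)
P27  (by R24: P18, P42)
P19  (by R14: P27)
P38  (by R6: P19, P23)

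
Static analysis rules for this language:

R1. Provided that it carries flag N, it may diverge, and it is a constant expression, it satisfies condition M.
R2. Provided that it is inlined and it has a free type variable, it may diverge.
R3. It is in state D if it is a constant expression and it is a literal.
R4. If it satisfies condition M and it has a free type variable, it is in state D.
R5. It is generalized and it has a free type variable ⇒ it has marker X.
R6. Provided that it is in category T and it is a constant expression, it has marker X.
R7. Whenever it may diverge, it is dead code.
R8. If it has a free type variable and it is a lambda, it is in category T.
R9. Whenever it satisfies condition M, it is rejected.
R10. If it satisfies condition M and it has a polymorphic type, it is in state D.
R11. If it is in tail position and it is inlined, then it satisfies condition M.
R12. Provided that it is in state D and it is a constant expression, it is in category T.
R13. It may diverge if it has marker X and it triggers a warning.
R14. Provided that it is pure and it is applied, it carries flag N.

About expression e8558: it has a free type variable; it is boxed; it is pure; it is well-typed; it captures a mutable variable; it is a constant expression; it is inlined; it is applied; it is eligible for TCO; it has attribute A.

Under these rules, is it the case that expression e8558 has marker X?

By R2 (it is inlined, it has a free type variable): it may diverge.
By R14 (it is pure, it is applied): it carries flag N.
By R1 (it carries flag N, it may diverge, it is a constant expression): it satisfies condition M.
By R4 (it satisfies condition M, it has a free type variable): it is in state D.
By R12 (it is in state D, it is a constant expression): it is in category T.
By R6 (it is in category T, it is a constant expression): it has marker X.

Yes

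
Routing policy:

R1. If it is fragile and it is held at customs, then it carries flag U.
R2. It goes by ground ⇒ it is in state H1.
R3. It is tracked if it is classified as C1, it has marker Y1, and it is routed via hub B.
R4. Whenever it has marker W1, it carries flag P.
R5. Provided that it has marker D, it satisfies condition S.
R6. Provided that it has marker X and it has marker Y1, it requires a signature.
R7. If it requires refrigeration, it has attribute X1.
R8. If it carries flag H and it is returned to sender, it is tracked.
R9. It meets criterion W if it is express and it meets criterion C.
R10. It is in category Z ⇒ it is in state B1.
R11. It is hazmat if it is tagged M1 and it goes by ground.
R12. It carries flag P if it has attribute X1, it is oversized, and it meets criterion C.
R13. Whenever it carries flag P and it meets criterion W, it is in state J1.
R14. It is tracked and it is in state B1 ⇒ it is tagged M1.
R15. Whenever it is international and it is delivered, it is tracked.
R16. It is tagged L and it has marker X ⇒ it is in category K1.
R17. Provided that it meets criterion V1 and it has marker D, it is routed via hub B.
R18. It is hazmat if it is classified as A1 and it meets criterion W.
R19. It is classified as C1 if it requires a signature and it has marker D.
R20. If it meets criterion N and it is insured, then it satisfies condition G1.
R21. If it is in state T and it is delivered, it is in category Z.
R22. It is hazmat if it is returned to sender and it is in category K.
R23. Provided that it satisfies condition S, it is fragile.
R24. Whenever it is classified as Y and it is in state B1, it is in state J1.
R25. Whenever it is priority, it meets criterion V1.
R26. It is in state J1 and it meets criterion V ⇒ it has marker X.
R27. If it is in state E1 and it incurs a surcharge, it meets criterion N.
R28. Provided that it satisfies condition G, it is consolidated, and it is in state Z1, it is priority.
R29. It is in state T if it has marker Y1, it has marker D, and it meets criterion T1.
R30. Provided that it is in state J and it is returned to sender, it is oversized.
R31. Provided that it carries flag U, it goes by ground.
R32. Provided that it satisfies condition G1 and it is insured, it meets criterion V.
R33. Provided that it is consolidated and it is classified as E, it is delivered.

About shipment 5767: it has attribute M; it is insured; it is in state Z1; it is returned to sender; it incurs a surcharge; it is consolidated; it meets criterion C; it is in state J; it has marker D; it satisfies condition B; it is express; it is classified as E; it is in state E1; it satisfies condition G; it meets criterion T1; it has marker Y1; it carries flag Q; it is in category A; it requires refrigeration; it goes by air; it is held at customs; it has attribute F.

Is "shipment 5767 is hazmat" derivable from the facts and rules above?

Yes

By R5 (it has marker D): it satisfies condition S.
By R7 (it requires refrigeration): it has attribute X1.
By R9 (it is express, it meets criterion C): it meets criterion W.
By R23 (it satisfies condition S): it is fragile.
By R27 (it is in state E1, it incurs a surcharge): it meets criterion N.
By R28 (it satisfies condition G, it is consolidated, it is in state Z1): it is priority.
By R29 (it has marker Y1, it has marker D, it meets criterion T1): it is in state T.
By R30 (it is in state J, it is returned to sender): it is oversized.
By R33 (it is consolidated, it is classified as E): it is delivered.
By R1 (it is fragile, it is held at customs): it carries flag U.
By R12 (it has attribute X1, it is oversized, it meets criterion C): it carries flag P.
By R13 (it carries flag P, it meets criterion W): it is in state J1.
By R20 (it meets criterion N, it is insured): it satisfies condition G1.
By R21 (it is in state T, it is delivered): it is in category Z.
By R25 (it is priority): it meets criterion V1.
By R31 (it carries flag U): it goes by ground.
By R32 (it satisfies condition G1, it is insured): it meets criterion V.
By R10 (it is in category Z): it is in state B1.
By R17 (it meets criterion V1, it has marker D): it is routed via hub B.
By R26 (it is in state J1, it meets criterion V): it has marker X.
By R6 (it has marker X, it has marker Y1): it requires a signature.
By R19 (it requires a signature, it has marker D): it is classified as C1.
By R3 (it is classified as C1, it has marker Y1, it is routed via hub B): it is tracked.
By R14 (it is tracked, it is in state B1): it is tagged M1.
By R11 (it is tagged M1, it goes by ground): it is hazmat.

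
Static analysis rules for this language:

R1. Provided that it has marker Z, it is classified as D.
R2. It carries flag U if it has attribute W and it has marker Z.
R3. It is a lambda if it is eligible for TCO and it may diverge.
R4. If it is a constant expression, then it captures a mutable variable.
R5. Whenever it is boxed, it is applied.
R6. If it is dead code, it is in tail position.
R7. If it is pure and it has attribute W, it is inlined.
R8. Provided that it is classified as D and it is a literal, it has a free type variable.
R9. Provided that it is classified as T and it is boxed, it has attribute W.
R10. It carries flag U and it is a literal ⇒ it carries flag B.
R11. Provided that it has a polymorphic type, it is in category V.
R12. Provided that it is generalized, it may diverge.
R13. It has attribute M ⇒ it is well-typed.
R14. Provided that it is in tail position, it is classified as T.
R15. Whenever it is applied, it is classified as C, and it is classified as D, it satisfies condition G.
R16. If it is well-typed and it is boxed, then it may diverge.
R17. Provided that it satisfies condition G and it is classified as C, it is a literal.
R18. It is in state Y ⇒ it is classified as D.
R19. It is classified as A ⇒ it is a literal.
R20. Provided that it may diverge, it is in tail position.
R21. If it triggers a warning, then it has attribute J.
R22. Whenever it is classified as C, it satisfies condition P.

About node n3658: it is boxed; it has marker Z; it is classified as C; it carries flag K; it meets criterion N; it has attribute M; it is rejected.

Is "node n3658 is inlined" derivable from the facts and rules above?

No

Forward chaining from the given facts derives: is classified as D, is applied, is well-typed, satisfies condition G, may diverge, is a literal, is in tail position, satisfies condition P, has a free type variable, is classified as T, has attribute W, carries flag U, carries flag B.
The only rule concluding "it is inlined" is R7, which needs "it is pure"; that is never established.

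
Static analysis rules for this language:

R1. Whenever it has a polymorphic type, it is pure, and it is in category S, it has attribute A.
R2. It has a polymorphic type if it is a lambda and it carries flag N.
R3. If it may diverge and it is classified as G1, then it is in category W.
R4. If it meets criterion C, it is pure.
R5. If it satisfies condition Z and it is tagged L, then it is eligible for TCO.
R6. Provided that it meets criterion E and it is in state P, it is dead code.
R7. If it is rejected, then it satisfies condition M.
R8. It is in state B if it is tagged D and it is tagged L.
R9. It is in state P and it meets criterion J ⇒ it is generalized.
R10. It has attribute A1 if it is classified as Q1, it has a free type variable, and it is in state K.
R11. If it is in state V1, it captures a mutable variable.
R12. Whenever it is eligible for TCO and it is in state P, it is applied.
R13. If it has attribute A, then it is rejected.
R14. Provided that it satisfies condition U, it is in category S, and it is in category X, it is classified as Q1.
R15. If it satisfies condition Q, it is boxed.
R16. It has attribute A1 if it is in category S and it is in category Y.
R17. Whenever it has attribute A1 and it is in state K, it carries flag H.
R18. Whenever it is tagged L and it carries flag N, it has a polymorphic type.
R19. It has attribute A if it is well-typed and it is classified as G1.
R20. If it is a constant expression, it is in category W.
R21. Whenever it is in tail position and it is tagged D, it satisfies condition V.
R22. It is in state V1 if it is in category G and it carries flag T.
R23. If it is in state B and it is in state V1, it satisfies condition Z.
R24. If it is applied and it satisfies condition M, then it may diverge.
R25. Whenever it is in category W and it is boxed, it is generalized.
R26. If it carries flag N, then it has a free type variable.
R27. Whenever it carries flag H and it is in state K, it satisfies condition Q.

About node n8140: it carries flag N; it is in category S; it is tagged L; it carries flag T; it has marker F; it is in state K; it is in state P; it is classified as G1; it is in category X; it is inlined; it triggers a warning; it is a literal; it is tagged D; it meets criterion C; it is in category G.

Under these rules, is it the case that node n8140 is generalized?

No

Forward chaining from the given facts derives: is pure, is in state B, has a polymorphic type, is in state V1, satisfies condition Z, has a free type variable, has attribute A, is eligible for TCO, captures a mutable variable, is applied, is rejected, satisfies condition M, may diverge, is in category W.
Rules concluding "it is generalized": R9 needs "it meets criterion J"; R25 needs "it is boxed" — none of these are established.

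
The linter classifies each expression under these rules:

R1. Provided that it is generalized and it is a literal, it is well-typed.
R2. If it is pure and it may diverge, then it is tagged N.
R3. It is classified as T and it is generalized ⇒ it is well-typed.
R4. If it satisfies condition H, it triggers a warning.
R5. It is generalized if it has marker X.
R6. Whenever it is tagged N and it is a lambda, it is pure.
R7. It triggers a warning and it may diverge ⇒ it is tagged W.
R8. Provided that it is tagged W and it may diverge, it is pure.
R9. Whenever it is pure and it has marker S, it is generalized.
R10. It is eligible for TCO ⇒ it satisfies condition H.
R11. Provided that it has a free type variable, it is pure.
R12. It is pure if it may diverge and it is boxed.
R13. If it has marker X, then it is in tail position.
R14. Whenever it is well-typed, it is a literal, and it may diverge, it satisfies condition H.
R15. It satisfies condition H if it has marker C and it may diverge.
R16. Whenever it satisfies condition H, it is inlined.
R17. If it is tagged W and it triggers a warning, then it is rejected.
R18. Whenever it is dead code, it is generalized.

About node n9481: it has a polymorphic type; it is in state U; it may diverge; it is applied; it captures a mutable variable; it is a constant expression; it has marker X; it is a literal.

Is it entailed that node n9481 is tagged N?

Yes

By R5 (it has marker X): it is generalized.
By R1 (it is generalized, it is a literal): it is well-typed.
By R14 (it is well-typed, it is a literal, it may diverge): it satisfies condition H.
By R4 (it satisfies condition H): it triggers a warning.
By R7 (it triggers a warning, it may diverge): it is tagged W.
By R8 (it is tagged W, it may diverge): it is pure.
By R2 (it is pure, it may diverge): it is tagged N.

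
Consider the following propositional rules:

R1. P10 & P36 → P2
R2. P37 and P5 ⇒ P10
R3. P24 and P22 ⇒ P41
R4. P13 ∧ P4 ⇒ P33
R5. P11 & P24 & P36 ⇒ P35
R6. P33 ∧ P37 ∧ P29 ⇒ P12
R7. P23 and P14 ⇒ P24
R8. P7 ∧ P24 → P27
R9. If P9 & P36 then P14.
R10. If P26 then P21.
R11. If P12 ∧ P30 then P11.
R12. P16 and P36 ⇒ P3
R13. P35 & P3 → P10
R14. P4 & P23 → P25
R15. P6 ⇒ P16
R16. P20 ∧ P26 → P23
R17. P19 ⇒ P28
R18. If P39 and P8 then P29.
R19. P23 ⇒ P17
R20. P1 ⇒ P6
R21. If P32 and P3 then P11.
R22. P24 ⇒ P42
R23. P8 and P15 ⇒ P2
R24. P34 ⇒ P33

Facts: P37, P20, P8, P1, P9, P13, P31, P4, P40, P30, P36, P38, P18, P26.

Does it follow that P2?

No

Forward chaining from the given facts derives: P33, P14, P21, P23, P17, P6, P24, P25, P16, P42, P3.
Rules concluding P2: R1 needs P10; R23 needs P15 — none of these are established.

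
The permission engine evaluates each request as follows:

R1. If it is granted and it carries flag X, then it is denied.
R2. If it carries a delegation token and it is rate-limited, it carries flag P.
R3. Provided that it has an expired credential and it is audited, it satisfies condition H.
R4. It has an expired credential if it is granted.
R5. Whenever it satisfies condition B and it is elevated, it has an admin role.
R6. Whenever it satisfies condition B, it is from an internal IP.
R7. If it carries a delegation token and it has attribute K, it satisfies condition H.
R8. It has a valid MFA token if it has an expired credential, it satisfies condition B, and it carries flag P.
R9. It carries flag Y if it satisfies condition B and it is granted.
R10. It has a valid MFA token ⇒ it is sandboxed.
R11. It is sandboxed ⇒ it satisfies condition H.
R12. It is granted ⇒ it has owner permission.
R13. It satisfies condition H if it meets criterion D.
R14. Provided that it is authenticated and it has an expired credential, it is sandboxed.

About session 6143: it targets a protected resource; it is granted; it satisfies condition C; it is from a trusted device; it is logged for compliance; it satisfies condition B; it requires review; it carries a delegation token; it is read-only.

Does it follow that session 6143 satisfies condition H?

Forward chaining from the given facts derives: has an expired credential, is from an internal IP, carries flag Y, has owner permission.
Rules concluding "it satisfies condition H": R3 needs "it is audited"; R7 needs "it has attribute K"; R11 needs "it is sandboxed"; R13 needs "it meets criterion D" — none of these are established.

No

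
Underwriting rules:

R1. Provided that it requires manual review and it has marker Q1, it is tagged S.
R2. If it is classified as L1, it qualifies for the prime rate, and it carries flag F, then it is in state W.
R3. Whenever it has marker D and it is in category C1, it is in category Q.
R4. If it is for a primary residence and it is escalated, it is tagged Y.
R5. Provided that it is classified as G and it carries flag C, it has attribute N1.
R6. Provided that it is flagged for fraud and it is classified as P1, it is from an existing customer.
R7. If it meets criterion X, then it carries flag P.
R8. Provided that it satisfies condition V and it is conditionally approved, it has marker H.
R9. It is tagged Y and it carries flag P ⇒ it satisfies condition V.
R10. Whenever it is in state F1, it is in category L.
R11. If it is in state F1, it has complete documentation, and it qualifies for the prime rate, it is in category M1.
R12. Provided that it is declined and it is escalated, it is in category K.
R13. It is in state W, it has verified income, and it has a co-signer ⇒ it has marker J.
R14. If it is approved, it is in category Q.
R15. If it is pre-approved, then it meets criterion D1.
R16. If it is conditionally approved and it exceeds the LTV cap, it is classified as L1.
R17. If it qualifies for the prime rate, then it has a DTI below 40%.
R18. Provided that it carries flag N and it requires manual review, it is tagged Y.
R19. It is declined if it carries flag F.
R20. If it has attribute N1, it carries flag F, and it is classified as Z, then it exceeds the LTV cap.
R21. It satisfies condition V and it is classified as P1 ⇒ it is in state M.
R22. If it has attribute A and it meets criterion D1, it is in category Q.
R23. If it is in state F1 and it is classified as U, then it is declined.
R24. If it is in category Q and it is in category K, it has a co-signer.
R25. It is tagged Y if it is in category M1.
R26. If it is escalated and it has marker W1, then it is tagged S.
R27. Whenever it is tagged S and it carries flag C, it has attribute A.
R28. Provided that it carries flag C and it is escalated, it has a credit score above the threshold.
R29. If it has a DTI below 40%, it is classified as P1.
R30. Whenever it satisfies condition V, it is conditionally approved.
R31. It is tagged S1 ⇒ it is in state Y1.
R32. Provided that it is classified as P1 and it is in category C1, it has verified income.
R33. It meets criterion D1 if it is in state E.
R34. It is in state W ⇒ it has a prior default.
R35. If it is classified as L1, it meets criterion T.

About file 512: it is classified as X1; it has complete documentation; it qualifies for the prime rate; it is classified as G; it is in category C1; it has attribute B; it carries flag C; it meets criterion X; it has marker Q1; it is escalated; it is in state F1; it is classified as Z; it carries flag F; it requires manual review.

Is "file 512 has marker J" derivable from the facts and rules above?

No

Forward chaining from the given facts derives: is tagged S, has attribute N1, carries flag P, is in category L, is in category M1, has a DTI below 40%, is declined, exceeds the LTV cap, is tagged Y, has attribute A, has a credit score above the threshold, is classified as P1, has verified income, satisfies condition V, is in category K, is in state M, is conditionally approved, has marker H, is classified as L1, meets criterion T, is in state W, has a prior default.
The only rule concluding "it has marker J" is R13, which needs "it has a co-signer"; that is never established.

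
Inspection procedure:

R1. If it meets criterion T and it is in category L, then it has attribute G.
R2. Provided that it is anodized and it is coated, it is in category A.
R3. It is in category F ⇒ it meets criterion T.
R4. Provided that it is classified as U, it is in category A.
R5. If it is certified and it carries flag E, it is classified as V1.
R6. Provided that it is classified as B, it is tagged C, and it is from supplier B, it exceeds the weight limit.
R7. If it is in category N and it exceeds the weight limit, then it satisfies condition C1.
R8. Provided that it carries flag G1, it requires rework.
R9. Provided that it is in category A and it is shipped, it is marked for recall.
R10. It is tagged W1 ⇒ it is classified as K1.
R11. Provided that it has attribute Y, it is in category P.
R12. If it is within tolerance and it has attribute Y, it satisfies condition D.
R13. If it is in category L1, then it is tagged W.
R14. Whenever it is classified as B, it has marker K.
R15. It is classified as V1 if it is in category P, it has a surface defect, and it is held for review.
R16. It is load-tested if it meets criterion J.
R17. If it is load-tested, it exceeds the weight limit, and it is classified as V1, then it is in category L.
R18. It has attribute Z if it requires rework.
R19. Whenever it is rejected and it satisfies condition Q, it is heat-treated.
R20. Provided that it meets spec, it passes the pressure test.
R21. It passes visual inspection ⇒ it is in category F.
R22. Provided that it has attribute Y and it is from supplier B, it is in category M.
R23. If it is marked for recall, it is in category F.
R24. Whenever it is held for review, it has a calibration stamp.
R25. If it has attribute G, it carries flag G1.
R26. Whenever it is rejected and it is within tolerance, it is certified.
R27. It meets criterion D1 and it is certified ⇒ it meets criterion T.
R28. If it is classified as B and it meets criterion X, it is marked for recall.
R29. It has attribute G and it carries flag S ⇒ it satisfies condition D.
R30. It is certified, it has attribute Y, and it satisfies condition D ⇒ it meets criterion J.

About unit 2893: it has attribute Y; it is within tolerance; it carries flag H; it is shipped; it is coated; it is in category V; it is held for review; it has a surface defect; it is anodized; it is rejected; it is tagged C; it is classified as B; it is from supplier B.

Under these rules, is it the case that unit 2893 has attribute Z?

Yes

By R2 (it is anodized, it is coated): it is in category A.
By R6 (it is classified as B, it is tagged C, it is from supplier B): it exceeds the weight limit.
By R9 (it is in category A, it is shipped): it is marked for recall.
By R11 (it has attribute Y): it is in category P.
By R12 (it is within tolerance, it has attribute Y): it satisfies condition D.
By R15 (it is in category P, it has a surface defect, it is held for review): it is classified as V1.
By R23 (it is marked for recall): it is in category F.
By R26 (it is rejected, it is within tolerance): it is certified.
By R30 (it is certified, it has attribute Y, it satisfies condition D): it meets criterion J.
By R3 (it is in category F): it meets criterion T.
By R16 (it meets criterion J): it is load-tested.
By R17 (it is load-tested, it exceeds the weight limit, it is classified as V1): it is in category L.
By R1 (it meets criterion T, it is in category L): it has attribute G.
By R25 (it has attribute G): it carries flag G1.
By R8 (it carries flag G1): it requires rework.
By R18 (it requires rework): it has attribute Z.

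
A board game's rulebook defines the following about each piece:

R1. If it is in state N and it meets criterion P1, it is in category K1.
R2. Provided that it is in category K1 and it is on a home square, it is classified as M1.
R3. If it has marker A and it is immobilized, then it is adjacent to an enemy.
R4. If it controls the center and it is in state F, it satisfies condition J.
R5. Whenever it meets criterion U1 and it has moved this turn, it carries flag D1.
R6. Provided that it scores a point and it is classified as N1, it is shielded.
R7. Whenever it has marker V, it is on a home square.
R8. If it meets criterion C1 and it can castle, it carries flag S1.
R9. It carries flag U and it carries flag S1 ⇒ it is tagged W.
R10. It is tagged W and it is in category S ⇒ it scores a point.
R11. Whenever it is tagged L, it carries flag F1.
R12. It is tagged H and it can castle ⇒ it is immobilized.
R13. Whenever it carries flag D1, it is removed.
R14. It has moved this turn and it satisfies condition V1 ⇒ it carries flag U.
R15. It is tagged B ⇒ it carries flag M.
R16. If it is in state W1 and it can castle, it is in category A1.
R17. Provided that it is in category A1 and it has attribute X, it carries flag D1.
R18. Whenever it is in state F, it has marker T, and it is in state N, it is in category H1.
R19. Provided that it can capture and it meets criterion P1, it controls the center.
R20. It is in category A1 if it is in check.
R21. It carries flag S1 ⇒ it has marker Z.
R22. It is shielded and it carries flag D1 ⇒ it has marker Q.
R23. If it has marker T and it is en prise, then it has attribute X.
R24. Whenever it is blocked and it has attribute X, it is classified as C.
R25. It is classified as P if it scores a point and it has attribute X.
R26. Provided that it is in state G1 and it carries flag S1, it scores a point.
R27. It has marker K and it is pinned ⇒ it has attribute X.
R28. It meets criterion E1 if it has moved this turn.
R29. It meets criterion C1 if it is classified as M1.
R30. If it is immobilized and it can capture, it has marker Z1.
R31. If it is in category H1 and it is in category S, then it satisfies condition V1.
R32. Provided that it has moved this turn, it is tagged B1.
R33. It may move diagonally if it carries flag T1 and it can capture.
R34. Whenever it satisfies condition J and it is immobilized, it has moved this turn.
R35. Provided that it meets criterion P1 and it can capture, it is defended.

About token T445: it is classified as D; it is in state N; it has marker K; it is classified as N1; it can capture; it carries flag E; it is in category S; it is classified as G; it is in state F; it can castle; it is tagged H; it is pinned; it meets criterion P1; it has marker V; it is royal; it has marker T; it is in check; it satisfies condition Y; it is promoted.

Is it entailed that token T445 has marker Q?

Yes

By R1 (it is in state N, it meets criterion P1): it is in category K1.
By R7 (it has marker V): it is on a home square.
By R12 (it is tagged H, it can castle): it is immobilized.
By R18 (it is in state F, it has marker T, it is in state N): it is in category H1.
By R19 (it can capture, it meets criterion P1): it controls the center.
By R20 (it is in check): it is in category A1.
By R27 (it has marker K, it is pinned): it has attribute X.
By R31 (it is in category H1, it is in category S): it satisfies condition V1.
By R2 (it is in category K1, it is on a home square): it is classified as M1.
By R4 (it controls the center, it is in state F): it satisfies condition J.
By R17 (it is in category A1, it has attribute X): it carries flag D1.
By R29 (it is classified as M1): it meets criterion C1.
By R34 (it satisfies condition J, it is immobilized): it has moved this turn.
By R8 (it meets criterion C1, it can castle): it carries flag S1.
By R14 (it has moved this turn, it satisfies condition V1): it carries flag U.
By R9 (it carries flag U, it carries flag S1): it is tagged W.
By R10 (it is tagged W, it is in category S): it scores a point.
By R6 (it scores a point, it is classified as N1): it is shielded.
By R22 (it is shielded, it carries flag D1): it has marker Q.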